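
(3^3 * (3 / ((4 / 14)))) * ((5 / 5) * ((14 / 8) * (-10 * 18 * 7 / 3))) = -416745 / 2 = -208372.50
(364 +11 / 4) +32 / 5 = 7463 / 20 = 373.15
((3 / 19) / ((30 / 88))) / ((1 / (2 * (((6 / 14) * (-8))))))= -2112 / 665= -3.18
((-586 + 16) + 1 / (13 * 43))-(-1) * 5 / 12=-3820753 / 6708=-569.58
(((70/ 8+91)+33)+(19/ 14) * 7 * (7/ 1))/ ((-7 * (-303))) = 797/ 8484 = 0.09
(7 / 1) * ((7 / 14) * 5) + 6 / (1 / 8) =131 / 2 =65.50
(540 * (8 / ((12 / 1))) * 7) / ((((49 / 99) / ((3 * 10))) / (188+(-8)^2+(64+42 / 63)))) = 338580000 / 7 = 48368571.43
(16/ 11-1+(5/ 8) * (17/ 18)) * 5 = 8275/ 1584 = 5.22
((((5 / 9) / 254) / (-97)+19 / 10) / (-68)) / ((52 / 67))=-0.04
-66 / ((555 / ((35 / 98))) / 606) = -6666 / 259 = -25.74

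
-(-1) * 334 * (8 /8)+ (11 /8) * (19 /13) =34945 /104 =336.01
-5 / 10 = -1 / 2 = -0.50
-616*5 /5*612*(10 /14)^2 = -1346400 /7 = -192342.86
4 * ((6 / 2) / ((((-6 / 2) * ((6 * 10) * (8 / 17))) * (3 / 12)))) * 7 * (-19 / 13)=2261 / 390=5.80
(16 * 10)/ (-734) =-80/ 367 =-0.22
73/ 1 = 73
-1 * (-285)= 285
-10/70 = -1/7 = -0.14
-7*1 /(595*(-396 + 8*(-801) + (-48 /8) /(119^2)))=833 /481757250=0.00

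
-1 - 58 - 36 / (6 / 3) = -77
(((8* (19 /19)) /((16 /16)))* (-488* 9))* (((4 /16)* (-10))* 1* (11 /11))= 87840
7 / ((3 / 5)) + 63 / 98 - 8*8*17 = -45179 / 42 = -1075.69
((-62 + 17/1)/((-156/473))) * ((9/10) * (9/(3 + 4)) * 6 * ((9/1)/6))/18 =114939/1456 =78.94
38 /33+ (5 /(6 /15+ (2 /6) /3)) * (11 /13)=93037 /9867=9.43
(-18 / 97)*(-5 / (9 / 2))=20 / 97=0.21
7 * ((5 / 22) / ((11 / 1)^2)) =35 / 2662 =0.01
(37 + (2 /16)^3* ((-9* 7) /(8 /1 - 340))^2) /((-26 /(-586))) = 833.92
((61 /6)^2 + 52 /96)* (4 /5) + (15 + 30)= 11531 /90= 128.12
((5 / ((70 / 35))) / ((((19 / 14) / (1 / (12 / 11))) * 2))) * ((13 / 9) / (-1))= -5005 / 4104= -1.22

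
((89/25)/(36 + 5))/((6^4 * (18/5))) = 89/4782240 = 0.00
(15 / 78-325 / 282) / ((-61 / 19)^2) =-635360 / 6820593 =-0.09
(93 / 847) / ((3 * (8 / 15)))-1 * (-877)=5943017 / 6776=877.07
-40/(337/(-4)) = 160/337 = 0.47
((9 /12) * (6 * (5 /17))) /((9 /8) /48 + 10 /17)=2880 /1331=2.16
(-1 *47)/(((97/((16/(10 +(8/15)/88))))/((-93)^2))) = -1073167920/160147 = -6701.14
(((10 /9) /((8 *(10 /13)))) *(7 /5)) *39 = 1183 /120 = 9.86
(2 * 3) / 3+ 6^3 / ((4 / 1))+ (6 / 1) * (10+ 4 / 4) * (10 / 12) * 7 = 441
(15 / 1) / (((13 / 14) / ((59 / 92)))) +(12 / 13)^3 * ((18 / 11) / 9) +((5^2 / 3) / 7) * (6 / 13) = 86004067 / 7781774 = 11.05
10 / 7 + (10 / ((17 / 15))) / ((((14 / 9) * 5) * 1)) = 305 / 119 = 2.56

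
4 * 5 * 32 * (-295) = -188800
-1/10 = -0.10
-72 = -72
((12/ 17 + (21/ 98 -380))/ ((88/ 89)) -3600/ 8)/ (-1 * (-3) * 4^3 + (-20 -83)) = -17454469/ 1864016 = -9.36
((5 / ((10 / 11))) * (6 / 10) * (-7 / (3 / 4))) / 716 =-77 / 1790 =-0.04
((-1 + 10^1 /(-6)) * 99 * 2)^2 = 278784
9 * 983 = 8847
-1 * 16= -16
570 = 570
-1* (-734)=734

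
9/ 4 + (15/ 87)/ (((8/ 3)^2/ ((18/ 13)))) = 27549/ 12064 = 2.28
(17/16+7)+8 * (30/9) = 1667/48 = 34.73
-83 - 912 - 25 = -1020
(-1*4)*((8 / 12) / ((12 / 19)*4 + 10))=-76 / 357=-0.21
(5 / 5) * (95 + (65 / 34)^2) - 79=22721 / 1156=19.65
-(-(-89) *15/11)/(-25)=267/55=4.85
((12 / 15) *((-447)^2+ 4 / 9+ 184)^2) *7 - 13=90714052892203 / 405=223985315783.22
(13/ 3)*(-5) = -65/ 3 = -21.67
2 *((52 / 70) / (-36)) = -13 / 315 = -0.04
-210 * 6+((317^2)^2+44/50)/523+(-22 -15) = 252434019772/13075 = 19306617.19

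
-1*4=-4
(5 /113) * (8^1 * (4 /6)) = 80 /339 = 0.24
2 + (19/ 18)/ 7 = 271/ 126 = 2.15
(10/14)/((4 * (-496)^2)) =5/6888448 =0.00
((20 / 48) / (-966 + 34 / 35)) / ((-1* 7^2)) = 25 / 2837184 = 0.00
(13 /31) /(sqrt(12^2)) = 13 /372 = 0.03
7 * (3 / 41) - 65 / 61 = -1384 / 2501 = -0.55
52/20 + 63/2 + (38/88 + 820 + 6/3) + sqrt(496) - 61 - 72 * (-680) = 4 * sqrt(31) + 10946217/220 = 49777.80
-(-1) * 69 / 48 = 23 / 16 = 1.44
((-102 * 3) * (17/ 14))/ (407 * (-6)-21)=867/ 5747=0.15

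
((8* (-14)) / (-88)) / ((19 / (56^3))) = 2458624 / 209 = 11763.75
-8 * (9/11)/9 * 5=-40/11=-3.64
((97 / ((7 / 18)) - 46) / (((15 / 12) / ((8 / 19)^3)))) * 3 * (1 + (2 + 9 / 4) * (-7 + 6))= -28434432 / 240065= -118.44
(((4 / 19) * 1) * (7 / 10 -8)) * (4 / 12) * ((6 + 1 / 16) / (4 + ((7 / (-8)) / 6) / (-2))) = -28324 / 37145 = -0.76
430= 430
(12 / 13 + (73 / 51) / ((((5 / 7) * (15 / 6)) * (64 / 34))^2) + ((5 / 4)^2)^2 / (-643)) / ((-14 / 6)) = -0.45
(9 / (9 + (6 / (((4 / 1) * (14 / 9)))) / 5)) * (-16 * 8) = -17920 / 143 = -125.31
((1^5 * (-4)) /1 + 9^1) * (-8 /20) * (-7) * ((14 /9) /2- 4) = -45.11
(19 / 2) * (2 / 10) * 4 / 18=19 / 45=0.42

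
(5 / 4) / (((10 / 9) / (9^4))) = 59049 / 8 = 7381.12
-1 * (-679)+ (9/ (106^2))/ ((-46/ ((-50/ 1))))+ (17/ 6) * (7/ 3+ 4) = 1620991655/ 2325852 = 696.95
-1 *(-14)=14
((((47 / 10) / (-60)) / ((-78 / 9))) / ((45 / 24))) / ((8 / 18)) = 141 / 13000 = 0.01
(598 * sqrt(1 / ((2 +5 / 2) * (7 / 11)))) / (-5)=-598 * sqrt(154) / 105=-70.68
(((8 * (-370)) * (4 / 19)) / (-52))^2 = 8761600 / 61009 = 143.61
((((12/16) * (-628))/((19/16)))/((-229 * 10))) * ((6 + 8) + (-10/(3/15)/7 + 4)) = 15072/8015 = 1.88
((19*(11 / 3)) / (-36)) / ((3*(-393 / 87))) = 6061 / 42444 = 0.14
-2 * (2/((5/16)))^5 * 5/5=-67108864/3125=-21474.84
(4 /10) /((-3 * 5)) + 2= 148 /75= 1.97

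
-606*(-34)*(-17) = -350268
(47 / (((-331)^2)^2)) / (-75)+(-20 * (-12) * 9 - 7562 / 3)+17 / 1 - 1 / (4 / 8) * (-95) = -138341636609572 / 900270954075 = -153.67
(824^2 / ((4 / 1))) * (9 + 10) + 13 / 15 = 3225136.87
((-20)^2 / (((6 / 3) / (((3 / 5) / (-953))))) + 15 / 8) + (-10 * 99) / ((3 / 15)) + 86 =-37069801 / 7624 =-4862.25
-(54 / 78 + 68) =-893 / 13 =-68.69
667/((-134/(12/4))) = -2001/134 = -14.93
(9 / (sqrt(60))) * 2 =3 * sqrt(15) / 5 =2.32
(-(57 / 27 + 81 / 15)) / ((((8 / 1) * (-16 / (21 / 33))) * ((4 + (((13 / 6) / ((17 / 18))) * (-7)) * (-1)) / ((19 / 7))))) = 54587 / 10802880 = 0.01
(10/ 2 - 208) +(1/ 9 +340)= 1234/ 9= 137.11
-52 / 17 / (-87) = 52 / 1479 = 0.04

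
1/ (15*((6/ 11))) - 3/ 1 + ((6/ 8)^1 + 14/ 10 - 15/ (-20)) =1/ 45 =0.02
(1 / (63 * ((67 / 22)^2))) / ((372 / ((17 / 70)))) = 2057 / 1841073570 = 0.00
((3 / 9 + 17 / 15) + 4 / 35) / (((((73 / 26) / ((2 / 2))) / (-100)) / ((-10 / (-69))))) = -8.16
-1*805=-805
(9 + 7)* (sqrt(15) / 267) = 16* sqrt(15) / 267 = 0.23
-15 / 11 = -1.36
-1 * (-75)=75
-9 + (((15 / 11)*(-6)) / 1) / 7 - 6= -1245 / 77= -16.17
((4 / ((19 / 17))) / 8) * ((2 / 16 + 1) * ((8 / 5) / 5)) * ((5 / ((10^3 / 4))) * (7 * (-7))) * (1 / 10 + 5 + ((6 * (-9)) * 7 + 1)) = 27881343 / 475000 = 58.70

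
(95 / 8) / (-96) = -95 / 768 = -0.12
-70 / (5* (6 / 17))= -119 / 3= -39.67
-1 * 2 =-2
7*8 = 56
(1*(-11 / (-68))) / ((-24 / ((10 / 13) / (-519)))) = 55 / 5505552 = 0.00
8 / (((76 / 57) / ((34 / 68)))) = 3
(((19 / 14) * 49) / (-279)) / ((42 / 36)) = -19 / 93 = -0.20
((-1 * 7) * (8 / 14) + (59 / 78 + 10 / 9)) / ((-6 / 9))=499 / 156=3.20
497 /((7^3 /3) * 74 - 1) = 1491 /25379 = 0.06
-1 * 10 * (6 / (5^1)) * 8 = -96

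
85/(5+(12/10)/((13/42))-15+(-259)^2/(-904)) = -4994600/4720057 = -1.06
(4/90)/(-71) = -2/3195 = -0.00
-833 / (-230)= 833 / 230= 3.62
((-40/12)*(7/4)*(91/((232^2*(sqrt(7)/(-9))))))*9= 12285*sqrt(7)/107648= 0.30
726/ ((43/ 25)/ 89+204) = 1615350/ 453943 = 3.56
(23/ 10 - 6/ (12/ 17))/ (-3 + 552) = -31/ 2745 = -0.01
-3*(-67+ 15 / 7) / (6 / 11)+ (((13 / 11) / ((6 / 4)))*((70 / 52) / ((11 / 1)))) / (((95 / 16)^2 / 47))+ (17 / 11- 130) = 1047504008 / 4586505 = 228.39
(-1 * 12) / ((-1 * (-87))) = -4 / 29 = -0.14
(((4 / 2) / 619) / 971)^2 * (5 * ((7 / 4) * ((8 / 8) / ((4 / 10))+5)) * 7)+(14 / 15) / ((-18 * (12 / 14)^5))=-0.11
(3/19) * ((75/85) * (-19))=-45/17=-2.65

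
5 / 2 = 2.50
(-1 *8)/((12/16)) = -32/3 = -10.67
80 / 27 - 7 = -109 / 27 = -4.04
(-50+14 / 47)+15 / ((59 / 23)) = -121609 / 2773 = -43.85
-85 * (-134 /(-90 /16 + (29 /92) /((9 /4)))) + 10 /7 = -2075.18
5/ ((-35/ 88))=-88/ 7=-12.57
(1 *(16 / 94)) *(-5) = -40 / 47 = -0.85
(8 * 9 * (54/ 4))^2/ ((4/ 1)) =236196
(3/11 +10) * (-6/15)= -226/55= -4.11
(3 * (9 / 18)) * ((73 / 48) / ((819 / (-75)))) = -1825 / 8736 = -0.21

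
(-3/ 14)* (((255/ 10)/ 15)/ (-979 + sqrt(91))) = 17* sqrt(91)/ 44723000 + 16643/ 44723000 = 0.00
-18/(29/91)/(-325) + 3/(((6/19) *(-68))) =3361/98600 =0.03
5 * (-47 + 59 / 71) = -230.85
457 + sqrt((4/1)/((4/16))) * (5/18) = 4123/9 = 458.11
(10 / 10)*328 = 328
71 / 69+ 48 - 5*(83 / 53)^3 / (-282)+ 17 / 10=40875405697 / 804680185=50.80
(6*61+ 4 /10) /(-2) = -916 /5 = -183.20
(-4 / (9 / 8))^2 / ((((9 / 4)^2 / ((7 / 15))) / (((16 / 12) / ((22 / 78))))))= 5.51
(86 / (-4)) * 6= -129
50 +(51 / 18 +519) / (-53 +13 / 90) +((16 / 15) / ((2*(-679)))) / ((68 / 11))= 33050678671 / 823650765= 40.13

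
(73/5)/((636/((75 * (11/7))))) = 4015/1484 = 2.71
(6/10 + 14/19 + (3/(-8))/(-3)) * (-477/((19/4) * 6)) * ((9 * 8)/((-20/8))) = 6359364/9025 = 704.64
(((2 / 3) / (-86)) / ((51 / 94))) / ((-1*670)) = 47 / 2203965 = 0.00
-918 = -918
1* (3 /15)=1 /5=0.20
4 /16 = 1 /4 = 0.25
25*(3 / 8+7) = 1475 / 8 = 184.38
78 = 78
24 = 24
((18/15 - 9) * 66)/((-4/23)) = 29601/10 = 2960.10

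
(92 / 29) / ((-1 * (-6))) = 46 / 87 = 0.53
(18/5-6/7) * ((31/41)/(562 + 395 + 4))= 96/44485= 0.00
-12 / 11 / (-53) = 12 / 583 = 0.02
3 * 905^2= 2457075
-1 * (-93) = 93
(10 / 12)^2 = 25 / 36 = 0.69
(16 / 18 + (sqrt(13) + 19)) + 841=sqrt(13) + 7748 / 9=864.49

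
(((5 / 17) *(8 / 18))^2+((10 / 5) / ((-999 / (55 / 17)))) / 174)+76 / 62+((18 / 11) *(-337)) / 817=441544408825 / 777528845181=0.57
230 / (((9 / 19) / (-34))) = -148580 / 9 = -16508.89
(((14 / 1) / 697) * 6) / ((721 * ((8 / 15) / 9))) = 405 / 143582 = 0.00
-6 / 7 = -0.86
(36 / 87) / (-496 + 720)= 0.00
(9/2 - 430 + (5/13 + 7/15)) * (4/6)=-165613/585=-283.10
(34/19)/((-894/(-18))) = 102/2831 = 0.04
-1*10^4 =-10000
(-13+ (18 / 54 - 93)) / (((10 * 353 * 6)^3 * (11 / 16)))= -317 / 19596198253500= -0.00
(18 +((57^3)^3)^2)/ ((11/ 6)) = 242046413824146413239502218675602/ 11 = 22004219438558764839954750000000.00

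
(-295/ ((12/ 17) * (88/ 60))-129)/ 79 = -36427/ 6952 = -5.24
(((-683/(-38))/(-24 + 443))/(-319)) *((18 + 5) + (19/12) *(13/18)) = -3561845/1097089488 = -0.00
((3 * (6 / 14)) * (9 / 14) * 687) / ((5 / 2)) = 227.13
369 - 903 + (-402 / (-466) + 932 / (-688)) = -21420301 / 40076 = -534.49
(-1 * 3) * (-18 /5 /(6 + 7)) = 54 /65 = 0.83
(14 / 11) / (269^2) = 14 / 795971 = 0.00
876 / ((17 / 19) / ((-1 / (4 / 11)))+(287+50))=61028 / 23455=2.60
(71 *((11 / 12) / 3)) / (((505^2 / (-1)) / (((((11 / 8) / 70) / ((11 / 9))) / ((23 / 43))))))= -33583 / 13138888000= -0.00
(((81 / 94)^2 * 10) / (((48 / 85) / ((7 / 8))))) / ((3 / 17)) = 36869175 / 565504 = 65.20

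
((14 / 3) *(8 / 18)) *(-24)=-448 / 9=-49.78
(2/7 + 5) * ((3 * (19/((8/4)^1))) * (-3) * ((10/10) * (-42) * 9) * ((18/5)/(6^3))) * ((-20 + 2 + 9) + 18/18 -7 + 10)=-56943/4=-14235.75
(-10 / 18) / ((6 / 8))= -20 / 27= -0.74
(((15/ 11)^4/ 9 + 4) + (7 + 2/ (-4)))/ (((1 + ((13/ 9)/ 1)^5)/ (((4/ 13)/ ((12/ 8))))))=404721846/ 1321101353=0.31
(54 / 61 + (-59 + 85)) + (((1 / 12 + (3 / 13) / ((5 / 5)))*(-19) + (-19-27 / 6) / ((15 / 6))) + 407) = 19913053 / 47580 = 418.52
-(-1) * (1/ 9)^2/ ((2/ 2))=1/ 81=0.01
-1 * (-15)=15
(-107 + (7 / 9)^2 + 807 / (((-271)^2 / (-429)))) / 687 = -660956981 / 4086771327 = -0.16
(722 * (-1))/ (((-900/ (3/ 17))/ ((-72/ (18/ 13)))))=-9386/ 1275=-7.36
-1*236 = -236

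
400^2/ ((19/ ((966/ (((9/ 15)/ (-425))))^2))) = 74911690000000000/ 19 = 3942720526315789.47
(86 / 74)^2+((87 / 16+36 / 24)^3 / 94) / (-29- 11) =26604088201 / 21083914240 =1.26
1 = 1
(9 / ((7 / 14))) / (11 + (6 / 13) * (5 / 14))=819 / 508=1.61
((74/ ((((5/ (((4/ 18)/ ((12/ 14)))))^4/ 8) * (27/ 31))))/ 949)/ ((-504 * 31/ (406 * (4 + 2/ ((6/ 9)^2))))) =-87593282/ 76596259179375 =-0.00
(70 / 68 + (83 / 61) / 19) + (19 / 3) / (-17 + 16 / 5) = 5237539 / 8157042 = 0.64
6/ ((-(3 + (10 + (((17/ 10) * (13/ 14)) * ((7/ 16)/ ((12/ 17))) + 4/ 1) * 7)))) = -23040/ 183739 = -0.13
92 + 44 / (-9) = 784 / 9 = 87.11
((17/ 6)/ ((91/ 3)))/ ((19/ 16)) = 136/ 1729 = 0.08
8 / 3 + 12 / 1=44 / 3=14.67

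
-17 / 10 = -1.70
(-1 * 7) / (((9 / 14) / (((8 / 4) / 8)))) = -49 / 18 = -2.72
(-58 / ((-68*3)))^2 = 841 / 10404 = 0.08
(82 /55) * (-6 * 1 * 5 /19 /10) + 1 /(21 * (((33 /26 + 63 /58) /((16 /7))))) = -3226052 /17051265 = -0.19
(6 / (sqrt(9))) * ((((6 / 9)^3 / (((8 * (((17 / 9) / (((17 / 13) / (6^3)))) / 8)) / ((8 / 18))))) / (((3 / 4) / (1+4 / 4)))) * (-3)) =-64 / 9477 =-0.01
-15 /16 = -0.94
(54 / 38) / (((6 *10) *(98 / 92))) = 207 / 9310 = 0.02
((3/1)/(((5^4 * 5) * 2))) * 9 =27/6250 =0.00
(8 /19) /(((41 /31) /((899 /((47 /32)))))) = 7134464 /36613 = 194.86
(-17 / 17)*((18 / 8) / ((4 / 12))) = -27 / 4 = -6.75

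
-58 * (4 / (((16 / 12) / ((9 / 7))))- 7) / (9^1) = 1276 / 63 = 20.25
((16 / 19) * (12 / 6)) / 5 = 0.34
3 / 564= 1 / 188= 0.01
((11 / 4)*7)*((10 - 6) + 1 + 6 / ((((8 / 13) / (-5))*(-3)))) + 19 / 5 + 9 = 33749 / 80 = 421.86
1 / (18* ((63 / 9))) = 1 / 126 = 0.01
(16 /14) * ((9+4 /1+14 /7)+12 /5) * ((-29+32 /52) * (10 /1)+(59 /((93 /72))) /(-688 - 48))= -1831555494 /324415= -5645.72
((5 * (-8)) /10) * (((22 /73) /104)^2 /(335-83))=-121 /907805808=-0.00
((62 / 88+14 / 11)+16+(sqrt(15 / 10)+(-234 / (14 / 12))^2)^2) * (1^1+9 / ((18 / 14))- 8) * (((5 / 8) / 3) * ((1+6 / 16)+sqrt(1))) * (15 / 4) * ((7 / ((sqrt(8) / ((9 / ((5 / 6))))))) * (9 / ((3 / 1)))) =0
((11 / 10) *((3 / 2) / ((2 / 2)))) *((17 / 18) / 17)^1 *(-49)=-539 / 120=-4.49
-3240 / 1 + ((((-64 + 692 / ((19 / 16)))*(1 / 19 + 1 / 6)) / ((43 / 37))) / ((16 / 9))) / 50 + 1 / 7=-351926459 / 108661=-3238.76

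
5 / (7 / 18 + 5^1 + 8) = 90 / 241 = 0.37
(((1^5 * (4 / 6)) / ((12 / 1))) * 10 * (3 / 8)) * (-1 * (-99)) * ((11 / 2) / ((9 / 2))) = 25.21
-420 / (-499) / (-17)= -420 / 8483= -0.05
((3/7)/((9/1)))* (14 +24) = 38/21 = 1.81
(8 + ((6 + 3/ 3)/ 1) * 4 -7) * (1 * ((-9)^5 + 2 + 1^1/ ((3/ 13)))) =-5136712/ 3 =-1712237.33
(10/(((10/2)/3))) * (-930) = -5580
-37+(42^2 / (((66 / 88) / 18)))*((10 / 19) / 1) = 422657 / 19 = 22245.11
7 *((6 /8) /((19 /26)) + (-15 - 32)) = -12229 /38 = -321.82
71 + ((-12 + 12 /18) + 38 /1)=293 /3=97.67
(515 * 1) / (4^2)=515 / 16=32.19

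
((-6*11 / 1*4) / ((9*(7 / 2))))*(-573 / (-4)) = -8404 / 7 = -1200.57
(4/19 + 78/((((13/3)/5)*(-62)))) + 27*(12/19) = 15.81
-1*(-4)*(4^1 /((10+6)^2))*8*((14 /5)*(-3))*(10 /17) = -42 /17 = -2.47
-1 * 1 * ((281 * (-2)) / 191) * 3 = 1686 / 191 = 8.83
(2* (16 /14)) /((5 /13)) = 208 /35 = 5.94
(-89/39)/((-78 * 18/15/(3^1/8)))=445/48672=0.01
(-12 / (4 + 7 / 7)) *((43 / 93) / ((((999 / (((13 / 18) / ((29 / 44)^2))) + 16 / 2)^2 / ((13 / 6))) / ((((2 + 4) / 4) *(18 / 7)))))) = -1593388697472 / 63697987285130765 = -0.00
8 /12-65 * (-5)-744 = -1255 /3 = -418.33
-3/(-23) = 3/23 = 0.13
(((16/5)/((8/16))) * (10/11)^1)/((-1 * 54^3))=-8/216513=-0.00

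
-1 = -1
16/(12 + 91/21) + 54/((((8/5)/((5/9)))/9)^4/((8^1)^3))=516797067/196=2636719.73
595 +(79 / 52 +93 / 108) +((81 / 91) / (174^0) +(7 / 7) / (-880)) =431184661 / 720720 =598.27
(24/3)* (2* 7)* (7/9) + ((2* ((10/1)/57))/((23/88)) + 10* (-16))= -281392/3933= -71.55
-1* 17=-17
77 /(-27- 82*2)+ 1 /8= -425 /1528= -0.28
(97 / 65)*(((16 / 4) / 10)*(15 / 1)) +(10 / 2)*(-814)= -263968 / 65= -4061.05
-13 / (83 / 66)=-858 / 83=-10.34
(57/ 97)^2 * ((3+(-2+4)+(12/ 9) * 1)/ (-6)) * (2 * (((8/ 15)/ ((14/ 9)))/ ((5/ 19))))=-0.95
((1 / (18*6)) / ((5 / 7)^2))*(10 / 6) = 49 / 1620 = 0.03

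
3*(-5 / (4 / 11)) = -165 / 4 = -41.25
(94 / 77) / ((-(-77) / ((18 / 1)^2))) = 30456 / 5929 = 5.14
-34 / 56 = -17 / 28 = -0.61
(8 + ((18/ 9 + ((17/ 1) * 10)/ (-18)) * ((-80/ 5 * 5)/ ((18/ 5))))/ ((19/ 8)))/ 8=14939/ 1539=9.71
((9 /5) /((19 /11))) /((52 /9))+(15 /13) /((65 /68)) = 89103 /64220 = 1.39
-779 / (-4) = 779 / 4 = 194.75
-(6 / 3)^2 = -4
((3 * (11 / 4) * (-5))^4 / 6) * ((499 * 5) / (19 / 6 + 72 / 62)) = 278184017.57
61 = 61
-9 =-9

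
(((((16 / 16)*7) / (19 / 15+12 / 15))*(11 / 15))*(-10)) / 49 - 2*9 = -4016 / 217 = -18.51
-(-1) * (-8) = -8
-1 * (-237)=237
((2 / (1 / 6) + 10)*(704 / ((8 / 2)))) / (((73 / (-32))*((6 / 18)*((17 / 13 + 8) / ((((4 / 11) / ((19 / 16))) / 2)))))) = -1277952 / 15257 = -83.76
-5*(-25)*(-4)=-500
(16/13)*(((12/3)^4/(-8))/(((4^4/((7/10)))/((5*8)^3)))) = -89600/13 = -6892.31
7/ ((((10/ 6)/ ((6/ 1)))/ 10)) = 252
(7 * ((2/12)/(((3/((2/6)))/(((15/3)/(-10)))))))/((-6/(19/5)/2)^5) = 17332693/82012500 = 0.21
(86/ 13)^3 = 636056/ 2197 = 289.51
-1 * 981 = -981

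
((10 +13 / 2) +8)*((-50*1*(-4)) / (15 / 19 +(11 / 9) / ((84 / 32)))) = 17595900 / 4507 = 3904.13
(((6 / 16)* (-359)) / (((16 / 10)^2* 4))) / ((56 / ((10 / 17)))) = -134625 / 974848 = -0.14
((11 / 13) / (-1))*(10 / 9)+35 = 3985 / 117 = 34.06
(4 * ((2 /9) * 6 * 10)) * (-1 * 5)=-800 /3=-266.67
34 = 34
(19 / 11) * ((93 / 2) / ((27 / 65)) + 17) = 4009 / 18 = 222.72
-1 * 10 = -10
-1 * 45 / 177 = -15 / 59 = -0.25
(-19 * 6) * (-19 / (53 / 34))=73644 / 53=1389.51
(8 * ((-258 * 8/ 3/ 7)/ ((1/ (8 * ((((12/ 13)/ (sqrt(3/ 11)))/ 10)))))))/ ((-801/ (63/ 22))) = 44032 * sqrt(33)/ 63635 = 3.97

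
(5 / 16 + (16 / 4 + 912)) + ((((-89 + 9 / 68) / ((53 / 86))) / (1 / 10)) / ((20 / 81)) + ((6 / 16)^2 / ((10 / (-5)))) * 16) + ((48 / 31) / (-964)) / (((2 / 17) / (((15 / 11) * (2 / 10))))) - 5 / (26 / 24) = -75921781668357 / 15401376848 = -4929.55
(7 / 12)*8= 14 / 3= 4.67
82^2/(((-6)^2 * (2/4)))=373.56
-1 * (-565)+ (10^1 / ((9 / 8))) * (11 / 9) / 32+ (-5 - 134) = 69067 / 162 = 426.34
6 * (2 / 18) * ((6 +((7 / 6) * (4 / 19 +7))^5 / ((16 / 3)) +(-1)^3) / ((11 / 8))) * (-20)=-368931021289745 / 4813536456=-76644.48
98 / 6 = 49 / 3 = 16.33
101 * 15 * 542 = 821130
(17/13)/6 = 17/78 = 0.22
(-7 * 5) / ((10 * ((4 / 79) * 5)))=-553 / 40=-13.82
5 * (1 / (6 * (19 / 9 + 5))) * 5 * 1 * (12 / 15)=15 / 32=0.47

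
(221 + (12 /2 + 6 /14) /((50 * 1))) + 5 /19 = 294451 /1330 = 221.39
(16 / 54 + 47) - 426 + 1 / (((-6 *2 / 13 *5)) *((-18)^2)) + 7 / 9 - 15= -7638493 / 19440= -392.93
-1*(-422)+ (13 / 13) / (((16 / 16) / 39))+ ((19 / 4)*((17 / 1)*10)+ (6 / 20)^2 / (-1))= 126841 / 100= 1268.41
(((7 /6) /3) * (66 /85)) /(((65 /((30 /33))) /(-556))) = -7784 /3315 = -2.35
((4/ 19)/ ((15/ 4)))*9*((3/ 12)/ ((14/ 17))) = 102/ 665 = 0.15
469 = 469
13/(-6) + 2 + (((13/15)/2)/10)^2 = -14831/90000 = -0.16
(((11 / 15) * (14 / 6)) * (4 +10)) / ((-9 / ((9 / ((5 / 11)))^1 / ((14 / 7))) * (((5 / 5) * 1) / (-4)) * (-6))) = -17.57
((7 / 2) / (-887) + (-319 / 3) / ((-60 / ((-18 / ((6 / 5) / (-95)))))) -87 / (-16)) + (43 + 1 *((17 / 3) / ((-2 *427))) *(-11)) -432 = 2141.92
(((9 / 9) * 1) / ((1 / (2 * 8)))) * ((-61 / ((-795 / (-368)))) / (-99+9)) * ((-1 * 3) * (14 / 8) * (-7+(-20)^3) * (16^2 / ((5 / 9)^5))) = 4226545230372864 / 4140625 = 1020750546.20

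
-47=-47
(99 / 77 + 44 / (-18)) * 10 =-730 / 63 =-11.59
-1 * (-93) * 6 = 558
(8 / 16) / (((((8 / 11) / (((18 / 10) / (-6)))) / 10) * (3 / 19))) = -209 / 16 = -13.06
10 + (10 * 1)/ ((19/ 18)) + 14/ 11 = 4336/ 209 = 20.75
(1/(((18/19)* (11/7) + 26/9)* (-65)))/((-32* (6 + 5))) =1197/119891200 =0.00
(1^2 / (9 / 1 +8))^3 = 1 / 4913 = 0.00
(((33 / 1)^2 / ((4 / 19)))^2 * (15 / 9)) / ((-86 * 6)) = -237843045 / 2752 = -86425.53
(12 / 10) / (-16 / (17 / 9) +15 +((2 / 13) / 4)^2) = 68952 / 375265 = 0.18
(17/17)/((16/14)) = 7/8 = 0.88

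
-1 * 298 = -298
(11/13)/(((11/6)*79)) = 0.01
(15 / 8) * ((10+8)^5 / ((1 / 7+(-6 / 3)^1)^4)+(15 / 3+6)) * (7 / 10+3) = 503625530229 / 456976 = 1102083.11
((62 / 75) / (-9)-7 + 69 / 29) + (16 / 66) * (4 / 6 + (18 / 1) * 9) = 7476472 / 215325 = 34.72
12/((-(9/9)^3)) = -12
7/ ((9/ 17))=119/ 9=13.22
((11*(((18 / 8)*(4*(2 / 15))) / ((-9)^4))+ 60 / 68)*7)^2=1324324528849 / 34556951025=38.32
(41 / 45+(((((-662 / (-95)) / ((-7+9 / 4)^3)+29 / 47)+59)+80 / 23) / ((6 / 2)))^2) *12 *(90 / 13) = 3646546693705311370872 / 99231647053770005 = 36747.82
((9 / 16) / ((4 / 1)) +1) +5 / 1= 393 / 64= 6.14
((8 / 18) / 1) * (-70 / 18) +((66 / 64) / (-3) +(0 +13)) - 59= -124603 / 2592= -48.07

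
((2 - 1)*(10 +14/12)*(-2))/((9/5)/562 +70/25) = -188270/23631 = -7.97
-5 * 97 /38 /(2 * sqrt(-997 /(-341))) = -3.73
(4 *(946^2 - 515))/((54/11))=19676822/27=728771.19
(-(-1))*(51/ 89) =51/ 89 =0.57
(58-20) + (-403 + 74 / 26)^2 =27067226 / 169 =160161.10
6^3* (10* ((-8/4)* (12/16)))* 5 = -16200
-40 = -40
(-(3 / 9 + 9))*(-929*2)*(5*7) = 1820840 / 3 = 606946.67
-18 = -18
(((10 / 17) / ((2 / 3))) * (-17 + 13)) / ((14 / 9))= -270 / 119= -2.27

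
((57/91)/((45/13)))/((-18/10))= -19/189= -0.10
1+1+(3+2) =7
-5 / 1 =-5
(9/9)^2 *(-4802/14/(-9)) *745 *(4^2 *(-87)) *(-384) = 15176734720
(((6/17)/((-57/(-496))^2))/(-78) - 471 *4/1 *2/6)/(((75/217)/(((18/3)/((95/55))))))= -2153877120472/341063775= -6315.17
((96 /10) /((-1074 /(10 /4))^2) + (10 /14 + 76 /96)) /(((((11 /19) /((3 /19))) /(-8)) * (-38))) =8106653 /93751966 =0.09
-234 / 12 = -39 / 2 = -19.50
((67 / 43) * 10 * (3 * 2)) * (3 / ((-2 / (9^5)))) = -356065470 / 43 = -8280592.33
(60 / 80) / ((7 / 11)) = 33 / 28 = 1.18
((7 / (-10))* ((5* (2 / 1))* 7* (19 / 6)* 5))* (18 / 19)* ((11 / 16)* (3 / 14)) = -3465 / 32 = -108.28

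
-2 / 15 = -0.13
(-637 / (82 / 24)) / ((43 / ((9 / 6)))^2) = -17199 / 75809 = -0.23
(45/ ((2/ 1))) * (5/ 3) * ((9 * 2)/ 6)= 225/ 2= 112.50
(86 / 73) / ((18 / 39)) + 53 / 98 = 66389 / 21462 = 3.09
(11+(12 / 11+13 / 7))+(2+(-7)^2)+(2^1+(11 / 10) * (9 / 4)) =69.42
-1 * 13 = -13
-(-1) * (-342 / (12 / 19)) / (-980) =1083 / 1960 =0.55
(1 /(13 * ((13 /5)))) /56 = 5 /9464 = 0.00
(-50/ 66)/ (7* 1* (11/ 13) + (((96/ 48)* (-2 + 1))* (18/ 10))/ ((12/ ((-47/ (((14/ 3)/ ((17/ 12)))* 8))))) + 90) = -1456000/ 185384793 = -0.01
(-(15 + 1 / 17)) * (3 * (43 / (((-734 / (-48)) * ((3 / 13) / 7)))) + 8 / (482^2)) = -1396352923136 / 362367359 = -3853.42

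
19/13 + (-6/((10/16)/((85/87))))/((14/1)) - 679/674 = -383895/1778686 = -0.22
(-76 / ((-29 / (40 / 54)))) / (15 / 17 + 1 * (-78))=-1360 / 54027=-0.03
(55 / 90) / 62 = 11 / 1116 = 0.01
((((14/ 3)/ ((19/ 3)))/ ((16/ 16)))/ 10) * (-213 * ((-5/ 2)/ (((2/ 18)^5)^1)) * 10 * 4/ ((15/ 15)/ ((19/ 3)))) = 586947060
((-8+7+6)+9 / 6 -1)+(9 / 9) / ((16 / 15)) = 103 / 16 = 6.44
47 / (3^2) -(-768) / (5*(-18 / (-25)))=1967 / 9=218.56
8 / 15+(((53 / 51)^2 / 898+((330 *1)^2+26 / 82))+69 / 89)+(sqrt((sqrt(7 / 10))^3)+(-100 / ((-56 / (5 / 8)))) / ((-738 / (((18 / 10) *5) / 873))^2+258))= 10^(1 / 4) *7^(3 / 4) / 10+443933491590456429086261411 / 4076463357509784202080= 108902.39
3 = 3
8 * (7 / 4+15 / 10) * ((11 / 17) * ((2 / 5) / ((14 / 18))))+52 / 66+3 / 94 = 17482181 / 1845690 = 9.47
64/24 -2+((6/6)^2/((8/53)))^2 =8555/192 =44.56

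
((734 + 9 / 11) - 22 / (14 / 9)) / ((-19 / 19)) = -55492 / 77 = -720.68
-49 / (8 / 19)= -931 / 8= -116.38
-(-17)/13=17/13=1.31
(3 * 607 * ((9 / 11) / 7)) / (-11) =-19.35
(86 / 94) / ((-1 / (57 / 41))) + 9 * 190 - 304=1404.73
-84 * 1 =-84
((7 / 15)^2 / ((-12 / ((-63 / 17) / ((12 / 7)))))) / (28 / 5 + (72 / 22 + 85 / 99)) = 26411 / 6551120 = 0.00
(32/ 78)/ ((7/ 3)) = 16/ 91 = 0.18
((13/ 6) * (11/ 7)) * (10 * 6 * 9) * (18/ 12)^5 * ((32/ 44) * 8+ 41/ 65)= 90038.01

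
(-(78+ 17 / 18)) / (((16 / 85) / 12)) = -120785 / 24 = -5032.71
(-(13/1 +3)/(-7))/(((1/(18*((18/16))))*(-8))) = -81/14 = -5.79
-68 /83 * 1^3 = -68 /83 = -0.82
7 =7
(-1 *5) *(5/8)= -25/8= -3.12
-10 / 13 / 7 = -10 / 91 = -0.11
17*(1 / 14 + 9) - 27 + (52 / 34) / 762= 11535719 / 90678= 127.22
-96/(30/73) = -1168/5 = -233.60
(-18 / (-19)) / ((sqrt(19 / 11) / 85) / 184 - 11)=-532759708800 / 6185932174039 - 281520 * sqrt(209) / 6185932174039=-0.09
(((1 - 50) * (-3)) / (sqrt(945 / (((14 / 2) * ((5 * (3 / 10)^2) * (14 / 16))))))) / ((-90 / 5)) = -49 * sqrt(42) / 720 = -0.44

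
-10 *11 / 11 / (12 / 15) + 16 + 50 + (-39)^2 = 3149 / 2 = 1574.50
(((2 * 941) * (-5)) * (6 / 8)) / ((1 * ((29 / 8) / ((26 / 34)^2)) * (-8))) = 142.31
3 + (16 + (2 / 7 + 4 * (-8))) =-89 / 7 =-12.71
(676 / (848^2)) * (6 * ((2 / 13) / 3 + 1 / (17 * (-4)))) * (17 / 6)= 1261 / 2157312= 0.00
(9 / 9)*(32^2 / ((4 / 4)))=1024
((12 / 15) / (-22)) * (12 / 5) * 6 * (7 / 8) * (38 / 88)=-1197 / 6050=-0.20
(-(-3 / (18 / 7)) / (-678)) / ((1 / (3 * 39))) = -91 / 452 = -0.20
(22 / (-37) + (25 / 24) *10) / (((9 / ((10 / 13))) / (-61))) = -1330105 / 25974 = -51.21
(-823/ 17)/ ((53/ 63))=-51849/ 901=-57.55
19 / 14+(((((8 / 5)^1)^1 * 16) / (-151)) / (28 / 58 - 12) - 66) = -114080941 / 1765190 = -64.63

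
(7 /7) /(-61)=-1 /61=-0.02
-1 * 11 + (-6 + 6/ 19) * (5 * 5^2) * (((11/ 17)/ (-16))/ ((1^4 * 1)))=22913/ 1292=17.73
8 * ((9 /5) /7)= 72 /35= 2.06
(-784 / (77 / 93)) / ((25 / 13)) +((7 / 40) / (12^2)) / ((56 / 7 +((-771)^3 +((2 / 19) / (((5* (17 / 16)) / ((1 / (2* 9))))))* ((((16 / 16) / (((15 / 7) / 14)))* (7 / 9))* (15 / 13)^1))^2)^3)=-353220417900654022661313430729801231131712267419205407799836887071467362009843998723488607639629 / 717355067076390288844537940525636140857415171483822869734292006307862115835491231456379779200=-492.39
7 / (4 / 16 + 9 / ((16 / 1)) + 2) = 112 / 45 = 2.49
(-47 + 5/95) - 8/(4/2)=-968/19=-50.95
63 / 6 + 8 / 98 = 1037 / 98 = 10.58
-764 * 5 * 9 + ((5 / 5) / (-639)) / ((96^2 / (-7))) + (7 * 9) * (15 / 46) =-34359.46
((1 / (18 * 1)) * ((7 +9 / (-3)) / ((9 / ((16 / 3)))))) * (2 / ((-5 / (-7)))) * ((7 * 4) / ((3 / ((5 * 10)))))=125440 / 729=172.07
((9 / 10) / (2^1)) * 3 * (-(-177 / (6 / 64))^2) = -24060672 / 5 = -4812134.40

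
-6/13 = -0.46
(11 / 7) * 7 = 11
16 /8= 2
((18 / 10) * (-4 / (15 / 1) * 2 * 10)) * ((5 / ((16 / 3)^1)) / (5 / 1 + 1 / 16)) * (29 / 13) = -464 / 117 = -3.97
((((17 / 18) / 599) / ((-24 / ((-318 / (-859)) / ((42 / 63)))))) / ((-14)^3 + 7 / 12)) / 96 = 901 / 6504654436224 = 0.00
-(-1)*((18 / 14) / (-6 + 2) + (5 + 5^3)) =3631 / 28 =129.68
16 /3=5.33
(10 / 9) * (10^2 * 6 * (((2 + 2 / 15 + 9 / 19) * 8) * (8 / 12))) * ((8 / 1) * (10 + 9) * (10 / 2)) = 190208000 / 27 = 7044740.74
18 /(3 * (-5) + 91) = 9 /38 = 0.24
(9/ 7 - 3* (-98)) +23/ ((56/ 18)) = 8475/ 28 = 302.68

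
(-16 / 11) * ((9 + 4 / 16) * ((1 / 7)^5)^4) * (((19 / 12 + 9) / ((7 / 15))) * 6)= -140970 / 6144004504916124077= -0.00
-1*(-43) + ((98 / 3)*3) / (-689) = 29529 / 689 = 42.86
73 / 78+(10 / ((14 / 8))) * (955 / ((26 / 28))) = 458473 / 78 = 5877.86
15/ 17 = 0.88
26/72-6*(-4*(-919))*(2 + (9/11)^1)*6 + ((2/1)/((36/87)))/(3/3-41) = -2953737617/7920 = -372946.67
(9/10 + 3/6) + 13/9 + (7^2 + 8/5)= 481/9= 53.44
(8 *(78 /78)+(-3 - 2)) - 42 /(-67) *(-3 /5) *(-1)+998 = 335461 /335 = 1001.38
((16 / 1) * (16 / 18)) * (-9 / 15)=-128 / 15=-8.53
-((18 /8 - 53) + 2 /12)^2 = -2558.67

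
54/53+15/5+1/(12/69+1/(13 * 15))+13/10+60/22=13.63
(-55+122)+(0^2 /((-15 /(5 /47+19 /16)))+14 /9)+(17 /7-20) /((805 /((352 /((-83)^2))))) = 23951251091 /349375635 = 68.55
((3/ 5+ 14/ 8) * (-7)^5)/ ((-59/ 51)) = 40286379/ 1180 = 34141.00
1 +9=10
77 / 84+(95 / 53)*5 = 6283 / 636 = 9.88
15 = 15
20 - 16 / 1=4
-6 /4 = -3 /2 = -1.50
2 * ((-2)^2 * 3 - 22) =-20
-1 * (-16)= 16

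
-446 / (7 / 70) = -4460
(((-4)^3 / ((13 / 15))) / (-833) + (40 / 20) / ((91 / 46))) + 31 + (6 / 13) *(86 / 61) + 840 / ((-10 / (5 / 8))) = -26092035 / 1321138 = -19.75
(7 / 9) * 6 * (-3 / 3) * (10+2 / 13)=-616 / 13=-47.38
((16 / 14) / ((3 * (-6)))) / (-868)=1 / 13671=0.00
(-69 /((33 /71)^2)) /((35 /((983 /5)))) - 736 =-2530.13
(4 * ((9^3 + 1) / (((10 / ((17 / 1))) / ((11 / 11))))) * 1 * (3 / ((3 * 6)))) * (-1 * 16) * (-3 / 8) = 4964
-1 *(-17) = 17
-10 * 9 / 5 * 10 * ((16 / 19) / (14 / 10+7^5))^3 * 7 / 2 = -640000 / 8078289326646273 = -0.00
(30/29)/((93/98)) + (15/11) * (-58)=-771350/9889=-78.00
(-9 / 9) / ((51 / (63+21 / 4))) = -91 / 68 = -1.34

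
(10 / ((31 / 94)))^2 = 883600 / 961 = 919.46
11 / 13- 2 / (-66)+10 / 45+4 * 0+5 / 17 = 30473 / 21879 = 1.39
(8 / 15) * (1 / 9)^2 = 8 / 1215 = 0.01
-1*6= -6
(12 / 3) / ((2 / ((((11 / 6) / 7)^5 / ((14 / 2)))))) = 0.00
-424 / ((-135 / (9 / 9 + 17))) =848 / 15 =56.53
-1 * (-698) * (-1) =-698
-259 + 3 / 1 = -256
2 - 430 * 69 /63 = -9848 /21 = -468.95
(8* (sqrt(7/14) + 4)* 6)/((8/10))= 30* sqrt(2) + 240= 282.43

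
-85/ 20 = -17/ 4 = -4.25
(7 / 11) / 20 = 7 / 220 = 0.03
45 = 45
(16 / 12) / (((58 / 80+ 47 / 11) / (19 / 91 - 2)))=-286880 / 600327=-0.48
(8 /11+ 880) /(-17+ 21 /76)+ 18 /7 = -4902358 /97867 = -50.09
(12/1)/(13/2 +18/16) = 96/61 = 1.57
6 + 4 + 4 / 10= 52 / 5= 10.40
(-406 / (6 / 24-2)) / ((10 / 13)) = 1508 / 5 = 301.60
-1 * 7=-7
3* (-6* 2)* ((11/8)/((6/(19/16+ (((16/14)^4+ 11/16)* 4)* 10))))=-122875467/153664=-799.64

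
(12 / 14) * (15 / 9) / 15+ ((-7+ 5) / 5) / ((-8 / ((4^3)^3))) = 1376266 / 105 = 13107.30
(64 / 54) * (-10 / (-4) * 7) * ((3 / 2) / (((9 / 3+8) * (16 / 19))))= 665 / 198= 3.36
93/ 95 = 0.98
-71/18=-3.94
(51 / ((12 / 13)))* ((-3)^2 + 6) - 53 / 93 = 308083 / 372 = 828.18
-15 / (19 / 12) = -180 / 19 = -9.47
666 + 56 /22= 668.55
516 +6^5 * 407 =3165348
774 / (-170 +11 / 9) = -6966 / 1519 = -4.59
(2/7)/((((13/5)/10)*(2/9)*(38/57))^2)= 455625/2366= 192.57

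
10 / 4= 5 / 2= 2.50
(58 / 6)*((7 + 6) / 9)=377 / 27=13.96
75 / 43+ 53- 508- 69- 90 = -26327 / 43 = -612.26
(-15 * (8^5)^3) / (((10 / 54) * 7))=-2849934139195392 / 7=-407133448456484.57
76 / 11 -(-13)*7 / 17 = 2293 / 187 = 12.26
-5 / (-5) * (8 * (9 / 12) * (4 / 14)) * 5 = 60 / 7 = 8.57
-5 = -5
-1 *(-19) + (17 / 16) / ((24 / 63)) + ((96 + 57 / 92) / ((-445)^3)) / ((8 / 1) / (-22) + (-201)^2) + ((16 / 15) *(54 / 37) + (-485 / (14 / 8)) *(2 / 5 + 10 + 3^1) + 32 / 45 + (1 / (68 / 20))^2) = -7744849383091510237592521 / 2099119300761975408000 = -3689.57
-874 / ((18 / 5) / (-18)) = 4370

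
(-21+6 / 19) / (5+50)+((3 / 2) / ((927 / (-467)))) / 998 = -242876267 / 644518380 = -0.38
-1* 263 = -263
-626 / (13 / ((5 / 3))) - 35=-4495 / 39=-115.26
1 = 1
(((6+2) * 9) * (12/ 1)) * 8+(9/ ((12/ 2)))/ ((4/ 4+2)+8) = 152067/ 22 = 6912.14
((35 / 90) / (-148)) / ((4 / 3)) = -7 / 3552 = -0.00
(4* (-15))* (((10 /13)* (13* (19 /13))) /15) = -760 /13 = -58.46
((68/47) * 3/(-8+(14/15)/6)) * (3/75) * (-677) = 1242972/82955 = 14.98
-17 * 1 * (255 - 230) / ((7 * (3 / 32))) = -13600 / 21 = -647.62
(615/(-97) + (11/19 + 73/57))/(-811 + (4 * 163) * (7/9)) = 74319/5040605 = 0.01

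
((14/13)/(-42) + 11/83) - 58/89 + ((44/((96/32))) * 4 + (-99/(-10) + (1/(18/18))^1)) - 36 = 95133697/2880930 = 33.02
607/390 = 1.56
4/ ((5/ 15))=12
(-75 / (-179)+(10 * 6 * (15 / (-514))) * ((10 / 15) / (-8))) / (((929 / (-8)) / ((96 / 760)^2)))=-1197504 / 15427980107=-0.00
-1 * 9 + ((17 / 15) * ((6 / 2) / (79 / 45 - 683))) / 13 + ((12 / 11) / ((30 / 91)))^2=2350453847 / 1205547200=1.95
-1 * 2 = -2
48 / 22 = 24 / 11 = 2.18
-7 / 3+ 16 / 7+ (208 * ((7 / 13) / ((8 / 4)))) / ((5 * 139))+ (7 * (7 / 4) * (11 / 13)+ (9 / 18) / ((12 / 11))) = 5493043 / 505960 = 10.86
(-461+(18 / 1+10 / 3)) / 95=-1319 / 285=-4.63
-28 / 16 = -7 / 4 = -1.75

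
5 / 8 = 0.62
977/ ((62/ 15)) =14655/ 62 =236.37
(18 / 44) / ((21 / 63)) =1.23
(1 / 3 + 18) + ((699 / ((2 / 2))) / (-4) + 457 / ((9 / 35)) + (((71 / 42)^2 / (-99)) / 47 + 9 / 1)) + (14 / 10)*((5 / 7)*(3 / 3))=3346367708 / 2051973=1630.80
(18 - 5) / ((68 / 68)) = 13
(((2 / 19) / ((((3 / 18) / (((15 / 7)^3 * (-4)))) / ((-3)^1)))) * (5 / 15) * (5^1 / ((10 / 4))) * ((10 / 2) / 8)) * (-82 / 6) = -424.66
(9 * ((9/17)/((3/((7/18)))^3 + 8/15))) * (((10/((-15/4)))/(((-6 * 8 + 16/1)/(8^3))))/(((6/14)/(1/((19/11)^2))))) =156881340/453505889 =0.35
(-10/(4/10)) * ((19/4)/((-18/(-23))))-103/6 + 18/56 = -84965/504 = -168.58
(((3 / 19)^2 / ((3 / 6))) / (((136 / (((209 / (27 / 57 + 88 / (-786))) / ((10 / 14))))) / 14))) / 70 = 272349 / 4591700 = 0.06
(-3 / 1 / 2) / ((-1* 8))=0.19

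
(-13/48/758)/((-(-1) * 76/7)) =-91/2765184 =-0.00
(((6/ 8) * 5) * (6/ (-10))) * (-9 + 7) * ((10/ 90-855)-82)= -4216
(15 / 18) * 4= 10 / 3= 3.33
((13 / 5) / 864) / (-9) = -13 / 38880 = -0.00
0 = 0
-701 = -701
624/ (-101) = -624/ 101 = -6.18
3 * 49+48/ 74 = 5463/ 37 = 147.65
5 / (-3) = -5 / 3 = -1.67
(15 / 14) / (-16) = -15 / 224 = -0.07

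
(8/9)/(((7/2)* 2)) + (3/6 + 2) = 331/126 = 2.63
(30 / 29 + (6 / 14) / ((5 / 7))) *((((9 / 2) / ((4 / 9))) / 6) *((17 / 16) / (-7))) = -108783 / 259840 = -0.42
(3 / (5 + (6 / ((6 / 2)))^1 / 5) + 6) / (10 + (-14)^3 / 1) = -59 / 24606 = -0.00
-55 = -55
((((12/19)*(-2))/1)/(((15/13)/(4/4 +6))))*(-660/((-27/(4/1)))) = -128128/171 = -749.29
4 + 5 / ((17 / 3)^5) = 5680643 / 1419857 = 4.00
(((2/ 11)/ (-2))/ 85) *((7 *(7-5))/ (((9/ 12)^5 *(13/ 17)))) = -14336/ 173745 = -0.08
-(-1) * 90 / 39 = 30 / 13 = 2.31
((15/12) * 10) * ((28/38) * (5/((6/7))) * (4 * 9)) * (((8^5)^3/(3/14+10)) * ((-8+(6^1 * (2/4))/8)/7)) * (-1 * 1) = 19718641532534784000/2717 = 7257505164716519.69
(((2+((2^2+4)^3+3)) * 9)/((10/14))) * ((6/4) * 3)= 293139/10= 29313.90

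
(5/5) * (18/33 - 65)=-709/11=-64.45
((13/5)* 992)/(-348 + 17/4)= -51584/6875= -7.50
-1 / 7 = -0.14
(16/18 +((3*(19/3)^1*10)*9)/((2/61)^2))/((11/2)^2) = 57266222/1089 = 52586.06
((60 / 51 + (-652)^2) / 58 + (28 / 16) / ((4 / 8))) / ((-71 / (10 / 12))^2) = 180755975 / 178935336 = 1.01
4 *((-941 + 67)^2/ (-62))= -1527752/ 31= -49282.32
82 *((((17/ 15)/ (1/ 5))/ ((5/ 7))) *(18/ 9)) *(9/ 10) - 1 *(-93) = 31599/ 25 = 1263.96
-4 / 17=-0.24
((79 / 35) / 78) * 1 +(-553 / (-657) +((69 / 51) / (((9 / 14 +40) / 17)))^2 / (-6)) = 158196044911 / 193566989070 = 0.82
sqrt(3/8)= 0.61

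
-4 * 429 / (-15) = 572 / 5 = 114.40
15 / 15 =1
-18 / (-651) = 6 / 217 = 0.03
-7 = -7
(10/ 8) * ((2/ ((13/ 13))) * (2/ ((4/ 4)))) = 5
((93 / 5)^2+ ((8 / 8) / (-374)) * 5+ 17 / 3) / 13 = 9862753 / 364650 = 27.05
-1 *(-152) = 152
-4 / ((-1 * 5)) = 4 / 5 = 0.80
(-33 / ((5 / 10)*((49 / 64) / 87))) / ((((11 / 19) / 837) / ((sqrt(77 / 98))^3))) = -1461040416*sqrt(154) / 2401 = -7551451.37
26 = 26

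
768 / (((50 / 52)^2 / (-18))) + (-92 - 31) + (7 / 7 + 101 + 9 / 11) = -102934014 / 6875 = -14972.22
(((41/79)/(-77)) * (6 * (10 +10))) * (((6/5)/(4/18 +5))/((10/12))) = -318816/1429505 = -0.22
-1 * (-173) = 173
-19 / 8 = -2.38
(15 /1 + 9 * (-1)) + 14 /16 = 55 /8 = 6.88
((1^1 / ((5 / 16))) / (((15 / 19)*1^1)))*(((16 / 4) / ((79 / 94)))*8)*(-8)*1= -7315456 / 5925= -1234.68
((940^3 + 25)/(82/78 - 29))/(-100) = 1295711079/4360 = 297181.44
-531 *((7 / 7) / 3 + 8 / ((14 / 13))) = -28851 / 7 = -4121.57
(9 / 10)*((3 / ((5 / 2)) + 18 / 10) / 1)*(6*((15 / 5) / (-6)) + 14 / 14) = -27 / 5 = -5.40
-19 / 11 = -1.73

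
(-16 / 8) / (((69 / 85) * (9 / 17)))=-2890 / 621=-4.65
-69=-69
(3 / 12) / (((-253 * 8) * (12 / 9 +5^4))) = -3 / 15212384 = -0.00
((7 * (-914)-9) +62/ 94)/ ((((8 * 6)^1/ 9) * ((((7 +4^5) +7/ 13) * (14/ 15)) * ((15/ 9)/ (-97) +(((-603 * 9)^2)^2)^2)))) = -81360981/ 49068825879183767226620778929776982336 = -0.00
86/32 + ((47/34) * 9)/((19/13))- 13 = -1.80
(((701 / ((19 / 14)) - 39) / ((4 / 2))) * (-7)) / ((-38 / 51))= 3239061 / 1444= 2243.12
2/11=0.18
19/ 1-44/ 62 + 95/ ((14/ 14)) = 3512/ 31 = 113.29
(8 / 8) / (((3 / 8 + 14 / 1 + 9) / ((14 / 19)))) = 112 / 3553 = 0.03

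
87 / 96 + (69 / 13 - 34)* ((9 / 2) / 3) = -17527 / 416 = -42.13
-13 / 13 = -1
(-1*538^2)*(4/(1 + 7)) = -144722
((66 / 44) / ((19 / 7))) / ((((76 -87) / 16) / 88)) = -1344 / 19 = -70.74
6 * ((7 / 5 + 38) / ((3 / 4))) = 1576 / 5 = 315.20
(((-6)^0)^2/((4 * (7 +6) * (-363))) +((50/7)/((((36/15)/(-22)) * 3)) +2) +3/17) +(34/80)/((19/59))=-23468011901/1280359080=-18.33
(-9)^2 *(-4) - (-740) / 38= -5786 / 19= -304.53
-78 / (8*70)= -39 / 280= -0.14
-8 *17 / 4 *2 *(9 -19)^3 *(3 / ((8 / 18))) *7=3213000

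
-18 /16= -9 /8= -1.12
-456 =-456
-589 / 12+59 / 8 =-1001 / 24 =-41.71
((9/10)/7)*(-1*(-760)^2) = -519840/7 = -74262.86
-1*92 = -92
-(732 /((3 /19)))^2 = -21492496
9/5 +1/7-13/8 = 89/280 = 0.32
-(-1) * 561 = 561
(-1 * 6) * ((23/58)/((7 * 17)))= -69/3451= -0.02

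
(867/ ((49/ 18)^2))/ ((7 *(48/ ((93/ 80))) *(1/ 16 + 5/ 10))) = 241893/ 336140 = 0.72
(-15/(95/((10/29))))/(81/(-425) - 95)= 6375/11145628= 0.00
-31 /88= -0.35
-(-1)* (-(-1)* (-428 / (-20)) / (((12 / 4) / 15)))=107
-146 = -146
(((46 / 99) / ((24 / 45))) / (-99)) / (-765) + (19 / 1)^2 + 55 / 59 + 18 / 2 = 43756957897 / 117964836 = 370.93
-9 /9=-1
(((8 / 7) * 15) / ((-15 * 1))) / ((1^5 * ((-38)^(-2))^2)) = -16681088 / 7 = -2383012.57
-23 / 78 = -0.29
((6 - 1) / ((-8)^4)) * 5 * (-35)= -0.21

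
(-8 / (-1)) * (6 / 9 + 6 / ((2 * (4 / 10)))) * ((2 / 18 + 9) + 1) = 17836 / 27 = 660.59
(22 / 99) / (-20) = -1 / 90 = -0.01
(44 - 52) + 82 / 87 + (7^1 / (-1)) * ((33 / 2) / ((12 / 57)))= -386755 / 696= -555.68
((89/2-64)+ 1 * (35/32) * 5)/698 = -449/22336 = -0.02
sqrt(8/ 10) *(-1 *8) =-16 *sqrt(5)/ 5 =-7.16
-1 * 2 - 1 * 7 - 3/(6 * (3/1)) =-55/6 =-9.17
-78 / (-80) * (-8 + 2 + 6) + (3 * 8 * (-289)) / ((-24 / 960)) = 277440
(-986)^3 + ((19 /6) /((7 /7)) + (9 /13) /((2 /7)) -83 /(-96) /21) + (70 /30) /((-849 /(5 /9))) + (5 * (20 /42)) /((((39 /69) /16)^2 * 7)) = -5822839724137863241 /6074411616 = -958584977.81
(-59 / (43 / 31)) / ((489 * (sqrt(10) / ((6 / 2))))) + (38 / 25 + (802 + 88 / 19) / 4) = 193019 / 950 - 1829 * sqrt(10) / 70090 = 203.10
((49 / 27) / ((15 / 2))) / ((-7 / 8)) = -112 / 405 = -0.28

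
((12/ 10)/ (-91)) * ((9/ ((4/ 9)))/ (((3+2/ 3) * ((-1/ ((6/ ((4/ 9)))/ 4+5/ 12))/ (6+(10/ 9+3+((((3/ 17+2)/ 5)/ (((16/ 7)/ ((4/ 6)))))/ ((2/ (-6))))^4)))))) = 526433874436323/ 188156108800000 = 2.80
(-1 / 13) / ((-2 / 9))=9 / 26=0.35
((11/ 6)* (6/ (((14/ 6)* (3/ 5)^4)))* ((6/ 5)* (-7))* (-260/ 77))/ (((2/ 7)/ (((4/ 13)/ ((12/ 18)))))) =5000/ 3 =1666.67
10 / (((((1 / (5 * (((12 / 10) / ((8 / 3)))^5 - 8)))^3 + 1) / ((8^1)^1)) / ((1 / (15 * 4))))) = 66645554084923458821404 / 49983379131692594116053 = 1.33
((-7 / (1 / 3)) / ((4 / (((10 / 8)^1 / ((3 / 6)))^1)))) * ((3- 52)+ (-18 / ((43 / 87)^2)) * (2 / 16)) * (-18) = -406846125 / 29584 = -13752.24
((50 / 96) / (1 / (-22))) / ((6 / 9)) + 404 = 6189 / 16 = 386.81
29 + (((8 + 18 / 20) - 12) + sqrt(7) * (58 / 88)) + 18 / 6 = 30.64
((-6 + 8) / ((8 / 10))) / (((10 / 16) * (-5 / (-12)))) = 48 / 5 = 9.60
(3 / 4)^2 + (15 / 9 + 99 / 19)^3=965447345 / 2963088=325.82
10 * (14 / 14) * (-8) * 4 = -320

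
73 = 73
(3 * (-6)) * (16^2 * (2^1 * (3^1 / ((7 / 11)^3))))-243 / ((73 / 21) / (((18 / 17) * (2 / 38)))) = -867726633474 / 8087597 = -107291.03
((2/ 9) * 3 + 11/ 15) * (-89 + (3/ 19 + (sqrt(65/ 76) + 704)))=862.52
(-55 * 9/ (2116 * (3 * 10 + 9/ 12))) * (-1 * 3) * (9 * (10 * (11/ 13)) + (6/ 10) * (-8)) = 459162/ 281957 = 1.63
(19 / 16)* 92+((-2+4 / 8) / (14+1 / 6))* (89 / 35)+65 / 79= 103226309 / 940100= 109.80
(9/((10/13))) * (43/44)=5031/440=11.43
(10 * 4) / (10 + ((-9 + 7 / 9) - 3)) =-360 / 11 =-32.73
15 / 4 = 3.75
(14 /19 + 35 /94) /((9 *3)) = 1981 /48222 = 0.04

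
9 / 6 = 3 / 2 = 1.50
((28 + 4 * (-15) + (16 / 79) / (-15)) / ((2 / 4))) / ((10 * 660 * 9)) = -9484 / 8798625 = -0.00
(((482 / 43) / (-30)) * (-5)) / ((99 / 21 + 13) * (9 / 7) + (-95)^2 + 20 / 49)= 11809 / 57193569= 0.00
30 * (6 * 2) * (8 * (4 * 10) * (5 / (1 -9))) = -72000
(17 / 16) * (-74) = -629 / 8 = -78.62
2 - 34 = -32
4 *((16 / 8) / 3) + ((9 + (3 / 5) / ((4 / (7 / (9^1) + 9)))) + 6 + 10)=437 / 15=29.13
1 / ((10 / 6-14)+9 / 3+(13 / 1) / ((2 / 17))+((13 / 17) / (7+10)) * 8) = 1734 / 176047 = 0.01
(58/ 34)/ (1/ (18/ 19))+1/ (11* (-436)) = 2503189/ 1549108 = 1.62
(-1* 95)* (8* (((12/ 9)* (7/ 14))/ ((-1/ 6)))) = 3040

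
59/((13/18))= 1062/13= 81.69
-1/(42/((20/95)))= -2/399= -0.01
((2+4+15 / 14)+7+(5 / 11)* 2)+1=2461 / 154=15.98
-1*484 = -484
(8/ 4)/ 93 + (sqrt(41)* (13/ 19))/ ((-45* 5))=2/ 93- 13* sqrt(41)/ 4275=0.00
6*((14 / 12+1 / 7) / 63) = 55 / 441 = 0.12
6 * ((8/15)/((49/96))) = 1536/245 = 6.27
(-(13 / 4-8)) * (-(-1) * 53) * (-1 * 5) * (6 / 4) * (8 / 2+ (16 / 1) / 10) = -10573.50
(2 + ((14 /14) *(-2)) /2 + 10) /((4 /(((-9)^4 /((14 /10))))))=360855 /28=12887.68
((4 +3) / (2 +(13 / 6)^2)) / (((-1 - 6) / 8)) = -288 / 241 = -1.20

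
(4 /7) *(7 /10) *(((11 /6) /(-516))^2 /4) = 121 /95852160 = 0.00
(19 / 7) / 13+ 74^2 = 498335 / 91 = 5476.21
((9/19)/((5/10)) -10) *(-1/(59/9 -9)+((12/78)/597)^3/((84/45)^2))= -3.70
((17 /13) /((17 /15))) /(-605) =-3 /1573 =-0.00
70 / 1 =70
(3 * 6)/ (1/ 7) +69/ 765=32153/ 255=126.09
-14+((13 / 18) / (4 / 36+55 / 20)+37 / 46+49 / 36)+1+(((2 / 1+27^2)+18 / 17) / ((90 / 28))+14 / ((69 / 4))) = 105345041 / 483276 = 217.98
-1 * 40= -40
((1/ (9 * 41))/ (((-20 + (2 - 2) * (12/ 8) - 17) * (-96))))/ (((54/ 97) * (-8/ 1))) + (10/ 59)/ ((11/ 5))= 28310797847/ 367474973184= 0.08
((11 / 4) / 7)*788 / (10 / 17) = 36839 / 70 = 526.27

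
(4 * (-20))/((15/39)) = -208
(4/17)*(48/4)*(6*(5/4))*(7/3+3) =1920/17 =112.94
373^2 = 139129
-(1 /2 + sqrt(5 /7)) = -sqrt(35) /7-1 /2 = -1.35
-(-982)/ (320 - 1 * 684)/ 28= -491/ 5096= -0.10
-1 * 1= -1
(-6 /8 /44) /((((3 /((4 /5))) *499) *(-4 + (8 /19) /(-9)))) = 0.00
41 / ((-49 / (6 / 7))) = -246 / 343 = -0.72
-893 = -893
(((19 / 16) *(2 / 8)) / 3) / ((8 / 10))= 95 / 768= 0.12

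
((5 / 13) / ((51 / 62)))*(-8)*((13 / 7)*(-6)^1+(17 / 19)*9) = 339760 / 29393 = 11.56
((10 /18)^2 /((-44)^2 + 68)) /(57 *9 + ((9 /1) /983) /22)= 270325 /900423158814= 0.00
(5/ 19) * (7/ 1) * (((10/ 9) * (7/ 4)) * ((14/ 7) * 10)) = 12250/ 171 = 71.64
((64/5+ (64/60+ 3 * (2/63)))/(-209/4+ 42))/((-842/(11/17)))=32252/30810885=0.00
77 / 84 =0.92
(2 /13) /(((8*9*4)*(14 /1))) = 1 /26208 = 0.00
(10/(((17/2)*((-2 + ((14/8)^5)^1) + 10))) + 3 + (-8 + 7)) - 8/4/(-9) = 2894660/1274949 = 2.27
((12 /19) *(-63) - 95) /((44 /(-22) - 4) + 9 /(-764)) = 1956604 /87267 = 22.42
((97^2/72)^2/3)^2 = 7837433594376961/241864704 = 32404205.59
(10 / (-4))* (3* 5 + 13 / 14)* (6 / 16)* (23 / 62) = -76935 / 13888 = -5.54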